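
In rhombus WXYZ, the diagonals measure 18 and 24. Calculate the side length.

The diagonals of a rhombus bisect each other at right angles.
Half-diagonals: 18/2 = 9 and 24/2 = 12
side = sqrt(9^2 + 12^2)
side = sqrt(81 + 144)
side = sqrt(225) = 15

15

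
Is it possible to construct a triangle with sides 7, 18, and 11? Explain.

No.
The triangle inequality is violated: 7 + 11 = 18 ≤ 18.
These lengths cannot form a triangle.

No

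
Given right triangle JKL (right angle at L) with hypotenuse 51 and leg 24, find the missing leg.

By the Pythagorean theorem: KL^2 = JK^2 - JL^2
KL^2 = 51^2 - 24^2 = 2601 - 576 = 2025
KL = sqrt(2025) = 45

45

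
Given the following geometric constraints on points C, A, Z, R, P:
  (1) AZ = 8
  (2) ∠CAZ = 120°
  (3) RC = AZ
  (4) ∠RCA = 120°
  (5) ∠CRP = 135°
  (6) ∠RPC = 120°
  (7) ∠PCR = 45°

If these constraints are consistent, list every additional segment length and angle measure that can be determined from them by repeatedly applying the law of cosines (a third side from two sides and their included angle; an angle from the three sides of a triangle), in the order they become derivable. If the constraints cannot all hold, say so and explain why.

These constraints are not satisfiable: (5), (6) and (7) are the three interior angles of triangle CRP, which must sum to 180°, but 135° + 120° + 45° = 300°. No planar figure meets all of them, so nothing further can be derived.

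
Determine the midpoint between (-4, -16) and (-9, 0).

The midpoint is the average of the coordinates:
x: (-4 + -9)/2 = -13/2
y: (-16 + 0)/2 = -8
Midpoint = (-13/2, -8)

(-13/2, -8)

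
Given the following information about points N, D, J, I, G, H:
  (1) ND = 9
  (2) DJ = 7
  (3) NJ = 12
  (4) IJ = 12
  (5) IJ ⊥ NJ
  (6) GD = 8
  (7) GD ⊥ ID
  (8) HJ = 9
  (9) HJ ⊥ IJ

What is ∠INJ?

Step 1: By the law of cosines on triangle NJI: NI² = 12² + 12² − 2·12·12·cos(90°) = 288, so NI = 12·√2.
Step 2: By the inverse law of cosines on triangle INJ: cos(∠INJ) = ((12·√2)² + 12² − 12²) / (2·12·√2·12) = 288/407.29 = 0.7071, so ∠INJ = 45°.

Therefore, the measure of angle ∠INJ = 45°.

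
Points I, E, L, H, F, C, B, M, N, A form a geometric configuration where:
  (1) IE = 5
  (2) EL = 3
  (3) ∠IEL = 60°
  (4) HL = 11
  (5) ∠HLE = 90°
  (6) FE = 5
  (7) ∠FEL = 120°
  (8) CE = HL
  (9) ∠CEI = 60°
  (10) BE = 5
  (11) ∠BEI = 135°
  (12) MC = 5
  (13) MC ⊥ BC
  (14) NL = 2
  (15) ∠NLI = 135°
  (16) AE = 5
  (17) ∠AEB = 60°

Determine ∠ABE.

Step 1: By the law of cosines on triangle BEA: BA² = 5² + 5² − 2·5·5·cos(60°) = 25, so BA = 5.
Step 2: By the inverse law of cosines on triangle ABE: cos(∠ABE) = (5² + 5² − 5²) / (2·5·5) = 25/50 = 0.5, so ∠ABE = 60°.

Therefore, the measure of angle ∠ABE = 60°.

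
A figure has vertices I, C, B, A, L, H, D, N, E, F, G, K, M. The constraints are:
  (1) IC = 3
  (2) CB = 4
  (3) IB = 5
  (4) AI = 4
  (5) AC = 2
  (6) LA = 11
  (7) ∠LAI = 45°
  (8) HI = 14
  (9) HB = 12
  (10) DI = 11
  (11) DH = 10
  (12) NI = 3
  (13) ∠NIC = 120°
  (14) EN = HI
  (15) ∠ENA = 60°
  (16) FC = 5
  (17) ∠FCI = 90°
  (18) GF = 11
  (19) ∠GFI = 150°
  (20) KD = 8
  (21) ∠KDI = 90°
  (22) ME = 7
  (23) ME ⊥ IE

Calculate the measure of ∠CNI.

Step 1: By the law of cosines on triangle NIC: NC² = 3² + 3² − 2·3·3·cos(120°) = 27, so NC = 3·√3.
Step 2: By the inverse law of cosines on triangle CNI: cos(∠CNI) = ((3·√3)² + 3² − 3²) / (2·3·√3·3) = 27/31.18 = 0.866, so ∠CNI = 30°.

Therefore, the measure of angle ∠CNI = 30°.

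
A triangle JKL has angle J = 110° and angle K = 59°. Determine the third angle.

The interior angles sum to 180°: angle L = 180 - 110 - 59 = 11°.
The triangle is obtuse (angles 110°, 59°, 11°).

11 degrees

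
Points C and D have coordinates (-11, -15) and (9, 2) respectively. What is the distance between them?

d = sqrt((20)^2 + (17)^2) = sqrt(689)

sqrt(689)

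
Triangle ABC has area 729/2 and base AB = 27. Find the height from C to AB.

Area = (1/2) * base * height
height = 2 * Area / base
height = 2 * 729/2 / 27
height = 729 / 27
height = 27

27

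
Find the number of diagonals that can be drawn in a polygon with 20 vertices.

Total line segments between 20 vertices = C(20,2) = 190.
Subtract the 20 sides: 190 - 20 = 170 diagonals.

170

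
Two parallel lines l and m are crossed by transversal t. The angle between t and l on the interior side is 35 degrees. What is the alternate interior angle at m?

Alternate interior angles are equal: 35 degrees.

35 degrees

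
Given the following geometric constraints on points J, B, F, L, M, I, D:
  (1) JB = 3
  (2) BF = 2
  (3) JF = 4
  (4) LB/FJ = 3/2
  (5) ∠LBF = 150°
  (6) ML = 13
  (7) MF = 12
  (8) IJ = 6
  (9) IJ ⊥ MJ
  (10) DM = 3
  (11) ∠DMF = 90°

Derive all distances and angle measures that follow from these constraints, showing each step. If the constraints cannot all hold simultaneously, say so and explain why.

The constraints are consistent.

From the given relations:
  LB = 3/2·FJ = 3/2·4 = 6

Step 1: From FB = 2, BL = 6, and ∠FBL = 150°, by the law of cosines:
  FL² = FB² + BL² - 2·FB·BL·cos(150°) = 4 + 36 + 20.78 = 60.78
  FL ≈ 7.8

Step 2: From FM = 12, MD = 3, and ∠FMD = 90°, by the law of cosines:
  FD² = FM² + MD² - 2·FM·MD·cos(90°) = 144 + 9 - 0 = 153
  FD = 3·√17

Step 3: From JB = 3, JF = 4, BF = 2, by the inverse law of cosines:
  cos(∠BJF) = (JB² + JF² - BF²) / (2·JB·JF)
  ∠BJF = 28.96°

Step 4: From BF = 2, BJ = 3, FJ = 4, by the inverse law of cosines:
  cos(∠FBJ) = (BF² + BJ² - FJ²) / (2·BF·BJ)
  ∠FBJ = 104.48°

Step 5: From FB = 2, FJ = 4, BJ = 3, by the inverse law of cosines:
  cos(∠BFJ) = (FB² + FJ² - BJ²) / (2·FB·FJ)
  ∠BFJ = 46.57°

Step 6: From FB = 2, FL = 7.8, BL = 6, by the inverse law of cosines:
  cos(∠BFL) = (FB² + FL² - BL²) / (2·FB·FL)
  ∠BFL = 22.63°

Step 7: From FD = 3·√17, FM = 12, DM = 3, by the inverse law of cosines:
  cos(∠DFM) = (FD² + FM² - DM²) / (2·FD·FM)
  ∠DFM = 14.04°

Step 8: From FL = 7.8, FM = 12, LM = 13, by the inverse law of cosines:
  cos(∠LFM) = (FL² + FM² - LM²) / (2·FL·FM)
  ∠LFM = 78.97°

Step 9: From LB = 6, LF = 7.8, BF = 2, by the inverse law of cosines:
  cos(∠BLF) = (LB² + LF² - BF²) / (2·LB·LF)
  ∠BLF = 7.37°

Step 10: From LF = 7.8, LM = 13, FM = 12, by the inverse law of cosines:
  cos(∠FLM) = (LF² + LM² - FM²) / (2·LF·LM)
  ∠FLM = 64.96°

Step 11: From MF = 12, ML = 13, FL = 7.8, by the inverse law of cosines:
  cos(∠FML) = (MF² + ML² - FL²) / (2·MF·ML)
  ∠FML = 36.06°

Step 12: From DF = 3·√17, DM = 3, FM = 12, by the inverse law of cosines:
  cos(∠FDM) = (DF² + DM² - FM²) / (2·DF·DM)
  ∠FDM = 75.96°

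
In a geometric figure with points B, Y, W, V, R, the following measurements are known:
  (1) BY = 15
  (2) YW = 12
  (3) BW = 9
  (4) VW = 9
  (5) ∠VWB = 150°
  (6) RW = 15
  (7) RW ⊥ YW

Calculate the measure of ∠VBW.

Step 1: By the law of cosines on triangle BWV: BV² = 9² + 9² − 2·9·9·cos(150°) = 302.3, so BV ≈ 17.39.
Step 2: By the inverse law of cosines on triangle VBW: cos(∠VBW) = (17.39² + 9² − 9²) / (2·17.39·9) = 302.3/312.96 = 0.9659, so ∠VBW = 15°.

Therefore, the measure of angle ∠VBW = 15°.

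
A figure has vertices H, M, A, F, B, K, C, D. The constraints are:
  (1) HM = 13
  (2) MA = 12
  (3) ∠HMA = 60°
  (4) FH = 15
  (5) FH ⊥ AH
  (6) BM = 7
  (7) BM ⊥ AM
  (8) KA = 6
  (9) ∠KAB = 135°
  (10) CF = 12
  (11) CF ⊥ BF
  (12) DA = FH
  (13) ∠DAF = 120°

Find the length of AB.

Step 1: By the law of cosines on triangle AMB: AB² = 12² + 7² − 2·12·7·cos(90°) = 193, so AB = √193.

Therefore, the length of AB = √193.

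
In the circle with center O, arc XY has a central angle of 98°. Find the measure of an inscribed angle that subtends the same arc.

An inscribed angle intercepts an arc from a point on the circle, while the central angle intercepts the same arc from the center.
The inscribed angle is always half the central angle: 98° / 2 = 49°.

49°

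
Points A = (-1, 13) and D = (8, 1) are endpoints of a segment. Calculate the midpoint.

The midpoint is the average of the coordinates:
x: (-1 + 8)/2 = 7/2
y: (13 + 1)/2 = 7
Midpoint = (7/2, 7)

(7/2, 7)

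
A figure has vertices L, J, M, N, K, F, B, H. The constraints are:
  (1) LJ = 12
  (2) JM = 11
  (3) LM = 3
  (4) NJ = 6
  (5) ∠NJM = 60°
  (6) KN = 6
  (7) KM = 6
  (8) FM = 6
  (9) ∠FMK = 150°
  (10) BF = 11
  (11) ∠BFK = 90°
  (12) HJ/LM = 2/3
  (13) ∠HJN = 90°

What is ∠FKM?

Step 1: By the law of cosines on triangle KMF: KF² = 6² + 6² − 2·6·6·cos(150°) = 134.35, so KF ≈ 11.59.
Step 2: By the inverse law of cosines on triangle FKM: cos(∠FKM) = (11.59² + 6² − 6²) / (2·11.59·6) = 134.35/139.09 = 0.9659, so ∠FKM = 15°.

Therefore, the measure of angle ∠FKM = 15°.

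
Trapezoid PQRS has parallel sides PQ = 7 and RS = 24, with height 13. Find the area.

A trapezoid's area equals the midsegment times the height.
The midsegment is (7 + 24) / 2 = 31/2.
Area = 31/2 * 13 = 403/2.

403/2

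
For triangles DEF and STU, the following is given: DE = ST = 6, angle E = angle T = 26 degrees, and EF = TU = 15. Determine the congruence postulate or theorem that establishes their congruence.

Consider the given information: DE = ST = 6, angle E = angle T = 26 degrees, and EF = TU = 15
This is not AAS or HL: AAS requires two angles and a non-included side. HL only applies to right triangles with matching hypotenuse and leg.
The correct criterion is SAS. Two pairs of corresponding sides and the included angle are equal (Side-Angle-Side).

SAS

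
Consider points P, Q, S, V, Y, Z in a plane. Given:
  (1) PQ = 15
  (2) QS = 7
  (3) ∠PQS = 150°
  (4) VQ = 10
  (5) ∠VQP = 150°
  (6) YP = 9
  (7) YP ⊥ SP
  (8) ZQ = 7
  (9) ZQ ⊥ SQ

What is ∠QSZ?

Step 1: By the law of cosines on triangle SQZ: SZ² = 7² + 7² − 2·7·7·cos(90°) = 98, so SZ = 7·√2.
Step 2: By the inverse law of cosines on triangle QSZ: cos(∠QSZ) = (7² + (7·√2)² − 7²) / (2·7·7·√2) = 98/138.59 = 0.7071, so ∠QSZ = 45°.

Therefore, the measure of angle ∠QSZ = 45°.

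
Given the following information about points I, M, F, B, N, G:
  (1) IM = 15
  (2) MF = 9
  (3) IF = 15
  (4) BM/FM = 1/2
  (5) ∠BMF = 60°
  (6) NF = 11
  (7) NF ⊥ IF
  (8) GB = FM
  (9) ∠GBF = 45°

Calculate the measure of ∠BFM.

From the given relations: BM = 1/2·FM = 1/2·9 ≈ 4.5.
Step 1: By the law of cosines on triangle FMB: FB² = 9² + 4.5² − 2·9·4.5·cos(60°) = 60.75, so FB = 9/2·√3.
Step 2: By the inverse law of cosines on triangle BFM: cos(∠BFM) = ((9/2·√3)² + 9² − 4.5²) / (2·9/2·√3·9) = 121.5/140.3 = 0.866, so ∠BFM = 30°.

Therefore, the measure of angle ∠BFM = 30°.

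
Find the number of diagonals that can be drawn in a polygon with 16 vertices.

Each of the 16 vertices connects to 13 non-adjacent vertices via diagonals.
Total connections = 16 × 13 = 208, but each diagonal is counted twice.
Number of diagonals = 208 / 2 = 104.

104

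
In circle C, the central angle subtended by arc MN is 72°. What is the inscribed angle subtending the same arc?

Inscribed angle = 72° / 2 = 36° (inscribed angle theorem).

36°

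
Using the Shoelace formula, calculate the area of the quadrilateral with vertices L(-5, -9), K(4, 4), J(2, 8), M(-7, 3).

Using the Shoelace formula for a quadrilateral (vertices in order):
Area = (1/2)|sum of (x_i * y_(i+1) - x_(i+1) * y_i)|
Terms: (-5*4 - 4*-9) = 16, (4*8 - 2*4) = 24, (2*3 - -7*8) = 62, (-7*-9 - -5*3) = 78
Sum = 180
Area = (1/2)(180) = 90

90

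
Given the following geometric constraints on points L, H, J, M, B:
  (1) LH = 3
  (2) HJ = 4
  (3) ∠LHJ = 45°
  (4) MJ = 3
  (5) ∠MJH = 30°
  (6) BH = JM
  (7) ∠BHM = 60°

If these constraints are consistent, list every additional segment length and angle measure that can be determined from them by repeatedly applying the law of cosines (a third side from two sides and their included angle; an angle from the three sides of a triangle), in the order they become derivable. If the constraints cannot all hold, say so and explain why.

The constraints are consistent. Derivable facts, in order:
After 1 step:
- HM ≈ 2.05
- LJ ≈ 2.83
After 2 steps:
- MB ≈ 2.66
- ∠HJL = 48.47°
- ∠HLJ = 86.53°
- ∠HMJ = 103.06°
- ∠JHM = 46.94°
After 3 steps:
- ∠BMH = 77.98°
- ∠HBM = 42.02°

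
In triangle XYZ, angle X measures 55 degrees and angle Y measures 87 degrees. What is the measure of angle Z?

By the triangle angle sum property, the three interior angles of any triangle add up to 180°.
We know angle X = 55° and angle Y = 87°, so their sum is 142°.
Therefore angle Z = 180° - 142° = 38°.

38 degrees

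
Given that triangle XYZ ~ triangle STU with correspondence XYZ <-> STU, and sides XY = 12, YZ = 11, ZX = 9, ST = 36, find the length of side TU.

Since the triangles are similar, the ratio of corresponding sides is constant.
Scale factor k = ST / XY = 36 / 12 = 3
TU = k * YZ = 3 * 11 = 33

33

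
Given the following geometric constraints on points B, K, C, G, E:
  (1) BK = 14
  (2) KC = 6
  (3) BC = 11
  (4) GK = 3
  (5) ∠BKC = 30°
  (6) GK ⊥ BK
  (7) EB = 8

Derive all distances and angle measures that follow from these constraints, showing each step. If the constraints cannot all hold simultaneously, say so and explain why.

These constraints are not satisfiable: (1), (2) and (3) fix all three sides of triangle BKC, so by the law of cosines cos(∠BKC) = (14² + 6² − 11²) / (2·14·6) = 0.6607, i.e. ∠BKC ≈ 48.65°, which contradicts (5) ∠BKC = 30°. No planar figure meets all of them, so nothing further can be derived.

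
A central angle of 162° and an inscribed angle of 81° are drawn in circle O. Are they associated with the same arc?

By the inscribed angle theorem, if both angles subtend the same arc, the inscribed angle must be half the central angle.
Half of 162° = 81°, which equals the given inscribed angle of 81°.
Therefore, yes, they correspond to the same arc.

Yes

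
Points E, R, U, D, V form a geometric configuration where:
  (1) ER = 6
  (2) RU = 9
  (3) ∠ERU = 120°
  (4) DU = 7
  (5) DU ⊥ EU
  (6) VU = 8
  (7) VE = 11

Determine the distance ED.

Step 1: By the law of cosines on triangle URE: UE² = 9² + 6² − 2·9·6·cos(120°) = 171, so UE = 3·√19.
Step 2: By the law of cosines on triangle EUD: ED² = (3·√19)² + 7² − 2·3·√19·7·cos(90°) = 220, so ED = 2·√55.

Therefore, the length of ED = 2·√55.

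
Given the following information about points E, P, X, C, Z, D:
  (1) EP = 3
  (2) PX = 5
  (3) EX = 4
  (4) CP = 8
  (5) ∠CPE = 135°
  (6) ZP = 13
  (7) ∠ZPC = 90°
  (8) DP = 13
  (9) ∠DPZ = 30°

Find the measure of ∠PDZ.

Step 1: By the law of cosines on triangle DPZ: DZ² = 13² + 13² − 2·13·13·cos(30°) = 45.28, so DZ ≈ 6.73.
Step 2: By the inverse law of cosines on triangle PDZ: cos(∠PDZ) = (13² + 6.73² − 13²) / (2·13·6.73) = 45.28/174.96 = 0.2588, so ∠PDZ = 75°.

Therefore, the measure of angle ∠PDZ = 75°.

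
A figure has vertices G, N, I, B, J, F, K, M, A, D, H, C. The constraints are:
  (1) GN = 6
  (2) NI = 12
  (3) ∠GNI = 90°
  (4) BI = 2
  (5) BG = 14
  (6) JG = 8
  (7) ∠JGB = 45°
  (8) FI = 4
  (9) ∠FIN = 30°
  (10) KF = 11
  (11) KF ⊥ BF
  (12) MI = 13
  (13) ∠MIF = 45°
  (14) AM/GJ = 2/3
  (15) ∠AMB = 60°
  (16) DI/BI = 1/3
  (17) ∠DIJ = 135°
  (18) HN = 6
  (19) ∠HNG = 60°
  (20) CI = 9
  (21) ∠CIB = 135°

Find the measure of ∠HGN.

Step 1: By the law of cosines on triangle GNH: GH² = 6² + 6² − 2·6·6·cos(60°) = 36, so GH = 6.
Step 2: By the inverse law of cosines on triangle HGN: cos(∠HGN) = (6² + 6² − 6²) / (2·6·6) = 36/72 = 0.5, so ∠HGN = 60°.

Therefore, the measure of angle ∠HGN = 60°.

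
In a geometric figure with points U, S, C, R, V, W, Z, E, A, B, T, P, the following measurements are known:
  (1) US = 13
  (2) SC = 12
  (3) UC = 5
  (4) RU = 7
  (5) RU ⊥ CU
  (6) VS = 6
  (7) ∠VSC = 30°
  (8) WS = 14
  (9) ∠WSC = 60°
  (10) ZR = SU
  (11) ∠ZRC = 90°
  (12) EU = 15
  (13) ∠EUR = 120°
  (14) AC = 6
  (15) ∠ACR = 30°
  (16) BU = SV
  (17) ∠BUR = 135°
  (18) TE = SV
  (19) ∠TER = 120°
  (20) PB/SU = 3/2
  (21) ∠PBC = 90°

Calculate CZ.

From the given relations: ZR = SU = 13.
Step 1: By the law of cosines on triangle CUR: CR² = 5² + 7² − 2·5·7·cos(90°) = 74, so CR = √74.
Step 2: By the law of cosines on triangle CRZ: CZ² = √74² + 13² − 2·√74·13·cos(90°) = 243, so CZ = 9·√3.

Therefore, the length of CZ = 9·√3.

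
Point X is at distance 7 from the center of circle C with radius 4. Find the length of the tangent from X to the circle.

tangent = √(d² - r²) = √(7² - 4²) = √(49 - 16) = √33 = sqrt(33)

sqrt(33)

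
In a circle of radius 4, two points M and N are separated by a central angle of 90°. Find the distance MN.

Chord = 2(4) sin(45°) = 4*sqrt(2)

4*sqrt(2)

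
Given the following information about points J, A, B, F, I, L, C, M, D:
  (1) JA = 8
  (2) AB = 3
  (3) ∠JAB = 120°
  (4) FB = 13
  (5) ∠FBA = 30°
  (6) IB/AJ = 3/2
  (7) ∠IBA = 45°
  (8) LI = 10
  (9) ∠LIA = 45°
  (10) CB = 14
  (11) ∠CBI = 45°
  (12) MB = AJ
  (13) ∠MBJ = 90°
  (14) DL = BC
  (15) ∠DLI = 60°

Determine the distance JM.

From the given relations: MB = AJ = 8.
Step 1: By the law of cosines on triangle BAJ: BJ² = 3² + 8² − 2·3·8·cos(120°) = 97, so BJ = √97.
Step 2: By the law of cosines on triangle JBM: JM² = √97² + 8² − 2·√97·8·cos(90°) = 161, so JM = √161.

Therefore, the length of JM = √161.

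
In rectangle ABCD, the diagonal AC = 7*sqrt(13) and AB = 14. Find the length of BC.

Using the Pythagorean theorem: d^2 = a^2 + b^2
b^2 = d^2 - a^2
b^2 = 637 - 196
b^2 = 441
b = sqrt(441) = 21

21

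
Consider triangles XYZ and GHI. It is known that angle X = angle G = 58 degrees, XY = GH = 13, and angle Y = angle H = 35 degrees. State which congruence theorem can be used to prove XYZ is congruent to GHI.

The given information matches ASA: Two pairs of corresponding angles and the included side are equal (Angle-Side-Angle).

ASA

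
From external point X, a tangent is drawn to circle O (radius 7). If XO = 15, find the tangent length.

tangent = √(d² - r²) = √(15² - 7²) = √(225 - 49) = √176 = 4*sqrt(11)

4*sqrt(11)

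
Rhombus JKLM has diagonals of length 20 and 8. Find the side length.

Half-diagonals are 10 and 4. side = sqrt(10^2 + 4^2) = sqrt(116) = 2*sqrt(29)

2*sqrt(29)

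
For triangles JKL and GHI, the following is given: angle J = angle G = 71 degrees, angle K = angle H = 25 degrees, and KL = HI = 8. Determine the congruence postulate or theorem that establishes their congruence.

The given information provides:
angle J = angle G = 71 degrees, angle K = angle H = 25 degrees, and KL = HI = 8
This matches the AAS congruence theorem.
Two pairs of corresponding angles and a non-included side are equal (Angle-Angle-Side).

AAS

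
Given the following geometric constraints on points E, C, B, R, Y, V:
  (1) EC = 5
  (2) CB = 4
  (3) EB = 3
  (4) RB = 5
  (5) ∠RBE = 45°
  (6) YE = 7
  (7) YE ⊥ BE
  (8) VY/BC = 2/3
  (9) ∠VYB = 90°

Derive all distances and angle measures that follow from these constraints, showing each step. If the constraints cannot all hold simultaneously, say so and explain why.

The constraints are consistent.

From the given relations:
  VY = 2/3·BC = 2/3·4 ≈ 2.67

Step 1: From EB = 3, BR = 5, and ∠EBR = 45°, by the law of cosines:
  ER² = EB² + BR² - 2·EB·BR·cos(45°) = 9 + 25 - 21.21 = 12.79
  ER ≈ 3.58

Step 2: From BE = 3, EY = 7, and ∠BEY = 90°, by the law of cosines:
  BY² = BE² + EY² - 2·BE·EY·cos(90°) = 9 + 49 - 0 = 58
  BY = √58

Step 3: From EB = 3, EC = 5, BC = 4, by the inverse law of cosines:
  cos(∠BEC) = (EB² + EC² - BC²) / (2·EB·EC)
  ∠BEC = 53.13°

Step 4: From CB = 4, CE = 5, BE = 3, by the inverse law of cosines:
  cos(∠BCE) = (CB² + CE² - BE²) / (2·CB·CE)
  ∠BCE = 36.87°

Step 5: From BC = 4, BE = 3, CE = 5, by the inverse law of cosines:
  cos(∠CBE) = (BC² + BE² - CE²) / (2·BC·BE)
  ∠CBE = 90°

Step 6: From BY = √58, YV = 2.67, and ∠BYV = 90°, by the law of cosines:
  BV² = BY² + YV² - 2·BY·YV·cos(90°) = 58 + 7.111 - 0 = 65.11
  BV ≈ 8.07

Step 7: From EB = 3, ER = 3.58, BR = 5, by the inverse law of cosines:
  cos(∠BER) = (EB² + ER² - BR²) / (2·EB·ER)
  ∠BER = 98.61°

Step 8: From BE = 3, BY = √58, EY = 7, by the inverse law of cosines:
  cos(∠EBY) = (BE² + BY² - EY²) / (2·BE·BY)
  ∠EBY = 66.8°

Step 9: From RB = 5, RE = 3.58, BE = 3, by the inverse law of cosines:
  cos(∠BRE) = (RB² + RE² - BE²) / (2·RB·RE)
  ∠BRE = 36.39°

Step 10: From YB = √58, YE = 7, BE = 3, by the inverse law of cosines:
  cos(∠BYE) = (YB² + YE² - BE²) / (2·YB·YE)
  ∠BYE = 23.2°

Step 11: From BV = 8.07, BY = √58, VY = 2.67, by the inverse law of cosines:
  cos(∠VBY) = (BV² + BY² - VY²) / (2·BV·BY)
  ∠VBY = 19.3°

Step 12: From VB = 8.07, VY = 2.67, BY = √58, by the inverse law of cosines:
  cos(∠BVY) = (VB² + VY² - BY²) / (2·VB·VY)
  ∠BVY = 70.7°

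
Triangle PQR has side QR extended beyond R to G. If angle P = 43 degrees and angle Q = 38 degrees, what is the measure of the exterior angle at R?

Exterior angle = 43 + 38 = 81 degrees (exterior angle theorem).

81 degrees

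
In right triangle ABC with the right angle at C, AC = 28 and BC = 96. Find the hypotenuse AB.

By the Pythagorean theorem: AB^2 = AC^2 + BC^2
AB^2 = 28^2 + 96^2 = 784 + 9216 = 10000
AB = sqrt(10000) = 100

100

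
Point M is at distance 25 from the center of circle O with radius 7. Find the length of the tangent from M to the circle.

Let T be the point of tangency. Then OT ⊥ MT (radius ⊥ tangent).
In right triangle OTM: OM² = OT² + MT²
25² = 7² + MT²
MT² = 576, MT = 24

24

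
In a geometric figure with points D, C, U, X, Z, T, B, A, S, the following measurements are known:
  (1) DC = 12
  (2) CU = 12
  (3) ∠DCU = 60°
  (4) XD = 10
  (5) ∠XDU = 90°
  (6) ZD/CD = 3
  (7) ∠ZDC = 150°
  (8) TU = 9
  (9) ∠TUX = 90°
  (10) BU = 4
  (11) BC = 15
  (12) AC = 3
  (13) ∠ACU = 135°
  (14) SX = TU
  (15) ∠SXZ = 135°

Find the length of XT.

Step 1: By the law of cosines on triangle UCD: UD² = 12² + 12² − 2·12·12·cos(60°) = 144, so UD = 12.
Step 2: By the law of cosines on triangle UDX: UX² = 12² + 10² − 2·12·10·cos(90°) = 244, so UX = 2·√61.
Step 3: By the law of cosines on triangle XUT: XT² = (2·√61)² + 9² − 2·2·√61·9·cos(90°) = 325, so XT = 5·√13.

Therefore, the length of XT = 5·√13.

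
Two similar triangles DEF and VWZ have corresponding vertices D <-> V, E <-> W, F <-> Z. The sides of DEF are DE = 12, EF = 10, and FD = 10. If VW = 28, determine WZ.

Since the triangles are similar, the ratio of corresponding sides is constant.
Scale factor k = VW / DE = 28 / 12 = 7/3
WZ = k * EF = 7/3 * 10 = 70/3

70/3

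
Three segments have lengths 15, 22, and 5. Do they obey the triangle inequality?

Check the triangle inequality: 15 + 5 = 20 ≤ 22.
Since the sum of two sides does not exceed the third, no triangle can be formed.

No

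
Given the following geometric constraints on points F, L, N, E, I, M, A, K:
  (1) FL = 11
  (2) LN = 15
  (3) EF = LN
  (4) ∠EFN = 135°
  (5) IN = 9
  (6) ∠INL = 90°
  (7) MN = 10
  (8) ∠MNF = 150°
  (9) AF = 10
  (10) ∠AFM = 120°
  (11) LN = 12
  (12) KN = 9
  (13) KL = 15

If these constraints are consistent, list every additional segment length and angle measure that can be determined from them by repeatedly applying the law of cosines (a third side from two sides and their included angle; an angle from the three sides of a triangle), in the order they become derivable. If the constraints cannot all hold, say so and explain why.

These constraints are not satisfiable: (2) LN = 15 and (11) LN = 12 assign two different lengths to the same segment. No planar figure meets all of them, so nothing further can be derived.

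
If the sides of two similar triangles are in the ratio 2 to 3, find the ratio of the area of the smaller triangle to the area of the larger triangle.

Area ratio = (side ratio)^2 = (2/3)^2 = 4:9.

4:9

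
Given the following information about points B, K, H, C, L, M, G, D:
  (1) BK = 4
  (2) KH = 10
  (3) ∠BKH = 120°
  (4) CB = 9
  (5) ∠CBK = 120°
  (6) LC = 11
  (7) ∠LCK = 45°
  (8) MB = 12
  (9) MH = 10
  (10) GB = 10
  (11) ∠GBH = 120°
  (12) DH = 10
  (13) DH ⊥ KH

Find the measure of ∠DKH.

Step 1: By the law of cosines on triangle KHD: KD² = 10² + 10² − 2·10·10·cos(90°) = 200, so KD = 10·√2.
Step 2: By the inverse law of cosines on triangle DKH: cos(∠DKH) = ((10·√2)² + 10² − 10²) / (2·10·√2·10) = 200/282.84 = 0.7071, so ∠DKH = 45°.

Therefore, the measure of angle ∠DKH = 45°.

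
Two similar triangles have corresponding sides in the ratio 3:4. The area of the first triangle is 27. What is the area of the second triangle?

For similar figures, the area ratio equals the square of the side ratio.
Side ratio (the first triangle to the second triangle) = 3:4, so area ratio = 3^2:4^2 = 9:16.
If the area of the first triangle is 27, then the area of the second triangle = 27 * (16/9) = 48.

48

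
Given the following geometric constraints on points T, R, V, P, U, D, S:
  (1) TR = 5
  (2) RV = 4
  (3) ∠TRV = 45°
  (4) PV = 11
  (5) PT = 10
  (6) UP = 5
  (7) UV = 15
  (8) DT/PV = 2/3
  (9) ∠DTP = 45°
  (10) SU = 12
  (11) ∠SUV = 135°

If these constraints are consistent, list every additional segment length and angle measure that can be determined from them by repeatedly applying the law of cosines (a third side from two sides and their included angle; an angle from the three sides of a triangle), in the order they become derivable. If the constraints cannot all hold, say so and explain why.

The constraints are consistent. Derivable facts, in order:
After 1 step:
- PD ≈ 7.08
- TV ≈ 3.57
- VS ≈ 24.97
- ∠PUV = 30.68°
- ∠PVU = 13.41°
- ∠UPV = 135.9°
After 2 steps:
- ∠DPT = 47.12°
- ∠PDT = 87.88°
- ∠PTV = 96.67°
- ∠PVT = 64.55°
- ∠RTV = 52.48°
- ∠RVT = 82.52°
- ∠SVU = 19.86°
- ∠TPV = 18.78°
- ∠USV = 25.14°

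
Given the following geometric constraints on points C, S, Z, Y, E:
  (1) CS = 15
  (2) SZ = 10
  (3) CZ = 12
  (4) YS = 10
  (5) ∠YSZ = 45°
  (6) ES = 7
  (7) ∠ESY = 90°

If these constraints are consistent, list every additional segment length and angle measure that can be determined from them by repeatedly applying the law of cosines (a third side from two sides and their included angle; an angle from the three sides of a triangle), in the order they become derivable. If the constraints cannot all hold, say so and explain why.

The constraints are consistent. Derivable facts, in order:
After 1 step:
- YE = √149
- ZY ≈ 7.65
- ∠CSZ = 52.89°
- ∠CZS = 85.46°
- ∠SCZ = 41.65°
After 2 steps:
- ∠EYS = 34.99°
- ∠SEY = 55.01°
- ∠SYZ = 67.5°
- ∠SZY = 67.5°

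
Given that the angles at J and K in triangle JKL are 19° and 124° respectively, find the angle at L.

The interior angles sum to 180°: angle L = 180 - 19 - 124 = 37°.
The triangle is obtuse (angles 19°, 124°, 37°).

37 degrees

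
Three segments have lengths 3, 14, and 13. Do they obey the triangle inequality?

For three segments to close into a triangle, no single side can be as long as the other two combined.
The longest side is 14, and 3 + 13 = 16 > 14.
A triangle can be formed.

Yes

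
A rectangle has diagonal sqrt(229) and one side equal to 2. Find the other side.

Using the Pythagorean theorem: d^2 = a^2 + b^2
b^2 = d^2 - a^2
b^2 = 229 - 4
b^2 = 225
b = sqrt(225) = 15

15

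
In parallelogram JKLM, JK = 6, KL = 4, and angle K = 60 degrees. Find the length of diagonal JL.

Law of cosines: d^2 = 6^2 + 4^2 - 2(6)(4)cos(60°) = 28, so d = 2*sqrt(7).

2*sqrt(7)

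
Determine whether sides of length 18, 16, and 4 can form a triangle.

Sort the sides: 4, 16, 18.
It suffices to check that the sum of the two smallest exceeds the largest:
4 + 16 = 20 > 18. ✓
Yes, a valid triangle can be formed.

Yes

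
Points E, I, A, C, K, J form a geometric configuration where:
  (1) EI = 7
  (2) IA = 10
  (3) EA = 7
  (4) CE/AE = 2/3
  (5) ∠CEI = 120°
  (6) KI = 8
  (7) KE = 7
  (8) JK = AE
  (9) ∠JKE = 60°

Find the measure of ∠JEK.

From the given relations: JK = AE = 7.
Step 1: By the law of cosines on triangle EKJ: EJ² = 7² + 7² − 2·7·7·cos(60°) = 49, so EJ = 7.
Step 2: By the inverse law of cosines on triangle JEK: cos(∠JEK) = (7² + 7² − 7²) / (2·7·7) = 49/98 = 0.5, so ∠JEK = 60°.

Therefore, the measure of angle ∠JEK = 60°.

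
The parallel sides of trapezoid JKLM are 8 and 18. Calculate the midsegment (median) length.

The midsegment of a trapezoid = (base1 + base2) / 2
midsegment = (8 + 18) / 2
midsegment = 26 / 2
midsegment = 13

13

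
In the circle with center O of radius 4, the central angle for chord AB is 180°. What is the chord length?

Chord = 2(4) sin(90°) = 8

8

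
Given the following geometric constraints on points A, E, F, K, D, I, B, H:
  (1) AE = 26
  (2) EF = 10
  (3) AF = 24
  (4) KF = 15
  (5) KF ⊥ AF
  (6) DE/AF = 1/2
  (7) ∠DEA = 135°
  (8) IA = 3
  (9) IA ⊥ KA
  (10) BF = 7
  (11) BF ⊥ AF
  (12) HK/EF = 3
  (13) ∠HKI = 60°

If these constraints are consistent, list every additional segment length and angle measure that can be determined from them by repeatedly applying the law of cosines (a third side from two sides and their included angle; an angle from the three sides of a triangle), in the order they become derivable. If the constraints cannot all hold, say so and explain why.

The constraints are consistent. Derivable facts, in order:
After 1 step:
- AB = 25
- AD ≈ 35.51
- AK = 3·√89
- ∠AEF = 67.38°
- ∠AFE = 90°
- ∠EAF = 22.62°
After 2 steps:
- KI = 9·√10
- ∠ABF = 73.74°
- ∠ADE = 31.18°
- ∠AKF = 57.99°
- ∠BAF = 16.26°
- ∠DAE = 13.82°
- ∠FAK = 32.01°
After 3 steps:
- IH ≈ 29.26
- ∠AIK = 83.95°
- ∠AKI = 6.05°
After 4 steps:
- ∠HIK = 62.61°
- ∠IHK = 57.39°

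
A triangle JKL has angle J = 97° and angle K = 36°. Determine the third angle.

angle L = 180 - 97 - 36 = 47 degrees.

47 degrees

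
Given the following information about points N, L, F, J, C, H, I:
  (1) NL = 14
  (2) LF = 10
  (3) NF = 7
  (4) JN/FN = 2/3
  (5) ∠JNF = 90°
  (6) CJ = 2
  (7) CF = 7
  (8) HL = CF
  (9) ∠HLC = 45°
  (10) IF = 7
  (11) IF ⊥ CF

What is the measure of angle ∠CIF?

Step 1: By the law of cosines on triangle IFC: IC² = 7² + 7² − 2·7·7·cos(90°) = 98, so IC = 7·√2.
Step 2: By the inverse law of cosines on triangle CIF: cos(∠CIF) = ((7·√2)² + 7² − 7²) / (2·7·√2·7) = 98/138.59 = 0.7071, so ∠CIF = 45°.

Therefore, the measure of angle ∠CIF = 45°.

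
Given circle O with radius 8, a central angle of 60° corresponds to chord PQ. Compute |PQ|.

Chord length = 2r sin(θ/2)
= 2 × 8 × sin(60°/2)
= 2 × 8 × sin(30°)
= 8

8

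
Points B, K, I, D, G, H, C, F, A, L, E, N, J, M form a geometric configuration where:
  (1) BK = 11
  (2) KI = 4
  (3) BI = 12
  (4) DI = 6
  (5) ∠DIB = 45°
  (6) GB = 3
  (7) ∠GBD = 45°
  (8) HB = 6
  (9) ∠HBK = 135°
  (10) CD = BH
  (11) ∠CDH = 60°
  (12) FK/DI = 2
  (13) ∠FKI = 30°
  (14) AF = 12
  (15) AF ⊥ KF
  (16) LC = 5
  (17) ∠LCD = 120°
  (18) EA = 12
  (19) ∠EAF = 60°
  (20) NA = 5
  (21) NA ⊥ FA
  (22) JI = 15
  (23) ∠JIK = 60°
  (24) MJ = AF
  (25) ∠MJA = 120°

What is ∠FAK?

From the given relations: FK = 2·DI = 2·6 = 12.
Step 1: By the law of cosines on triangle AFK: AK² = 12² + 12² − 2·12·12·cos(90°) = 288, so AK = 12·√2.
Step 2: By the inverse law of cosines on triangle FAK: cos(∠FAK) = (12² + (12·√2)² − 12²) / (2·12·12·√2) = 288/407.29 = 0.7071, so ∠FAK = 45°.

Therefore, the measure of angle ∠FAK = 45°.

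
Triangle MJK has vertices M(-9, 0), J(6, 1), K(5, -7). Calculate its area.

Using the Shoelace formula for a triangle:
Area = (1/2)|x0(y1 - y2) + x1(y2 - y0) + x2(y0 - y1)|
Area = (1/2)|-9(1 - -7) + 6(-7 - 0) + 5(0 - 1)|
Area = (1/2)|-72 + -42 + -5|
Area = (1/2)|-119|
Area = (1/2)(119)
Area = 119/2

119/2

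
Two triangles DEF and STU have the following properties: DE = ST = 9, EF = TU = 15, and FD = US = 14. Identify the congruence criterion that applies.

The given information provides:
DE = ST = 9, EF = TU = 15, and FD = US = 14
This matches the SSS congruence theorem.
All three pairs of corresponding sides are equal (Side-Side-Side).

SSS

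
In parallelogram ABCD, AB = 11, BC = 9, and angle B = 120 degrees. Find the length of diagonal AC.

The diagonal of a parallelogram can be found by treating two adjacent sides and the diagonal as a triangle.
Applying the law of cosines with sides 11, 9 and included angle 120°:
d^2 = 121 + 81 - 198*cos(120°) = 301
d = sqrt(301)

sqrt(301)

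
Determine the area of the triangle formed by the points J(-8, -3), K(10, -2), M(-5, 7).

The Shoelace formula computes the area from vertex coordinates by summing cross products.
For vertices (-8,-3), (10,-2), (-5,7):
Signed sum = -8*-2 - 10*-3 + 10*7 - -5*-2 + -5*-3 - -8*7
= 46 + 60 + 71 = 177
Area = (1/2)|177| = 177/2.

177/2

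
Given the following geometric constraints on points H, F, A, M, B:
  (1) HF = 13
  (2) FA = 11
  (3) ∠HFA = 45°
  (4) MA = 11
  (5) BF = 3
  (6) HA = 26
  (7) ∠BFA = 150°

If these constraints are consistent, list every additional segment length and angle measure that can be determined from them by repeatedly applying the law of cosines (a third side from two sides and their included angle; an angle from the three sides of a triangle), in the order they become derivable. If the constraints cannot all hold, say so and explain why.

These constraints are not satisfiable: by the triangle inequality in triangle FHA, (1) HF = 13 and (2) FA = 11 force HA ≤ 13 + 11 = 24, but (6) says HA = 26. No planar figure meets all of them, so nothing further can be derived.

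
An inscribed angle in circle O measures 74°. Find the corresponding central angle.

By the inscribed angle theorem, the central angle is twice the inscribed angle.
Central angle = 2 × 74° = 148°

148°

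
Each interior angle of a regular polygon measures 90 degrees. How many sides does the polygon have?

Exterior angle = 180 - 90 = 90. n = 360 / 90 = 4.

4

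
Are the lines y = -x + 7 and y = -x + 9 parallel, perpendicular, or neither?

Slope of line 1: m1 = -1
Slope of line 2: m2 = -1
m1 = m2, so the lines are parallel.

Parallel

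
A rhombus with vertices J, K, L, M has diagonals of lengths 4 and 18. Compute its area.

Area of a rhombus = (d1 * d2) / 2
Area = (4 * 18) / 2
Area = 72 / 2
Area = 36

36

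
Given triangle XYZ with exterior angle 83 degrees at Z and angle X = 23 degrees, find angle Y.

angle Y = 83 - 23 = 60 degrees (exterior angle theorem).

60 degrees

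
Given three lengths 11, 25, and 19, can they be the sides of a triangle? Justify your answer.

For three segments to close into a triangle, no single side can be as long as the other two combined.
The longest side is 25, and 11 + 19 = 30 > 25.
A triangle can be formed.

Yes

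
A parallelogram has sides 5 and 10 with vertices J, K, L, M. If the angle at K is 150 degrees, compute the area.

Area = a * b * sin(theta)
Area = 5 * 10 * sin(150 degrees)
Area = 50 * 1/2
Area = 25

25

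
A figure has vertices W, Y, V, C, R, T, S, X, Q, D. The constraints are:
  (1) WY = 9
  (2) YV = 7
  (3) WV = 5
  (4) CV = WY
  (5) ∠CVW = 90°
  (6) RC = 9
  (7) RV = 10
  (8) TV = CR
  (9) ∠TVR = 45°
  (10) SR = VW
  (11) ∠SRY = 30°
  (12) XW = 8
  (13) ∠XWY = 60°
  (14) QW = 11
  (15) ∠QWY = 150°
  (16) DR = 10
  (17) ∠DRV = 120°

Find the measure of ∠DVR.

Step 1: By the law of cosines on triangle VRD: VD² = 10² + 10² − 2·10·10·cos(120°) = 300, so VD = 10·√3.
Step 2: By the inverse law of cosines on triangle DVR: cos(∠DVR) = ((10·√3)² + 10² − 10²) / (2·10·√3·10) = 300/346.41 = 0.866, so ∠DVR = 30°.

Therefore, the measure of angle ∠DVR = 30°.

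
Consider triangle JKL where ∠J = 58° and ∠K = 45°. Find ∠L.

angle L = 180 - 58 - 45 = 77 degrees.

77 degrees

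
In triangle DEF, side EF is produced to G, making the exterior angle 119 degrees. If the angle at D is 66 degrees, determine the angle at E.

angle E = 119 - 66 = 53 degrees (exterior angle theorem).

53 degrees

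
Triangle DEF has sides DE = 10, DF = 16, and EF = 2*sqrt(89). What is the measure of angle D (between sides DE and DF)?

When all three sides of a triangle are known, the law of cosines can be rearranged to find any angle.
cos(C) = (a² + b² - c²) / (2ab) gives cos(D) = 0.
Taking the inverse cosine: D = 90°.

90°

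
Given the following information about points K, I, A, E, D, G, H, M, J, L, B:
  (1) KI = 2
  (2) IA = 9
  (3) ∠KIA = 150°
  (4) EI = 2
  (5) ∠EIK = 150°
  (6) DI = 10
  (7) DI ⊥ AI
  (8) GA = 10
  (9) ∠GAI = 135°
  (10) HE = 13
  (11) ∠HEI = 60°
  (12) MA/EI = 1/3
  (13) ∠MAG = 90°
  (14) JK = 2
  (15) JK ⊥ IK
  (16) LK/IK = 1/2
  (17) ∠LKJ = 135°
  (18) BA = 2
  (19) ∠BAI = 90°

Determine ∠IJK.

Step 1: By the law of cosines on triangle JKI: JI² = 2² + 2² − 2·2·2·cos(90°) = 8, so JI = 2·√2.
Step 2: By the inverse law of cosines on triangle IJK: cos(∠IJK) = ((2·√2)² + 2² − 2²) / (2·2·√2·2) = 8/11.31 = 0.7071, so ∠IJK = 45°.

Therefore, the measure of angle ∠IJK = 45°.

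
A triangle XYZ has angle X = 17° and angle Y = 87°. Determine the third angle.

Let angle Z = x. Then 17 + 87 + x = 180.
x = 180 - 104 = 76 degrees.

76 degrees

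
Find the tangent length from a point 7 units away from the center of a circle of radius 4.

Let T be the point of tangency. Then OT ⊥ AT (radius ⊥ tangent).
In right triangle OTA: OA² = OT² + AT²
7² = 4² + AT²
AT² = 33, AT = sqrt(33)

sqrt(33)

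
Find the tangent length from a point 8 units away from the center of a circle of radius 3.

The tangent, radius, and line from the external point to the center form a right triangle.
The right angle is where the tangent meets the radius.
By the Pythagorean theorem: tangent² + 3² = 8²
tangent² = 64 - 9 = 55
tangent = sqrt(55)

sqrt(55)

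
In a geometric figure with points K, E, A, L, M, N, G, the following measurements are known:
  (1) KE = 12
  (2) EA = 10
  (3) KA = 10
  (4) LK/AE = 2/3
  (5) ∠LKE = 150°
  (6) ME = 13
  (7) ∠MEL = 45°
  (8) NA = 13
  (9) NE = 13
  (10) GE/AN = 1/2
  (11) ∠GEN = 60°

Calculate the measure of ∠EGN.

From the given relations: GE = 1/2·AN = 1/2·13 ≈ 6.5.
Step 1: By the law of cosines on triangle GEN: GN² = 6.5² + 13² − 2·6.5·13·cos(60°) = 126.75, so GN ≈ 11.26.
Step 2: By the inverse law of cosines on triangle EGN: cos(∠EGN) = (6.5² + 11.26² − 13²) / (2·6.5·11.26) = 0/146.36 = 0, so ∠EGN = 90°.

Therefore, the measure of angle ∠EGN = 90°.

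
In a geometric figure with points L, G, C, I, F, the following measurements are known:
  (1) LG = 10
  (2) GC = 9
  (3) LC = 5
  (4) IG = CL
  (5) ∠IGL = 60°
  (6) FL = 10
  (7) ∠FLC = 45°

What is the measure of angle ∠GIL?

From the given relations: IG = CL = 5.
Step 1: By the law of cosines on triangle IGL: IL² = 5² + 10² − 2·5·10·cos(60°) = 75, so IL = 5·√3.
Step 2: By the inverse law of cosines on triangle GIL: cos(∠GIL) = (5² + (5·√3)² − 10²) / (2·5·5·√3) = 0/86.6 = 0, so ∠GIL = 90°.

Therefore, the measure of angle ∠GIL = 90°.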